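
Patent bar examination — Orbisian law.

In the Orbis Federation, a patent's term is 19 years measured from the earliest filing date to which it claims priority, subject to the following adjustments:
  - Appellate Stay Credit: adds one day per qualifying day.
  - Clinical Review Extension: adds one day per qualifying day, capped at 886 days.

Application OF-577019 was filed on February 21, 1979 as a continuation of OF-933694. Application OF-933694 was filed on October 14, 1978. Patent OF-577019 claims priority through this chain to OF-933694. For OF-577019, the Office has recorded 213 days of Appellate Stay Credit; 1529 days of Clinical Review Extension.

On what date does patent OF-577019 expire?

October 17, 2000

Earliest priority filing: 14 October 1978.
Base term: 14 October 1978 + 19 years → 14 October 1997.
Appellate Stay Credit: +213 days → 15 May 1998.
Clinical Review Extension: 1529 days claimed exceeds the 886-day cap, so +886 days → 17 October 2000.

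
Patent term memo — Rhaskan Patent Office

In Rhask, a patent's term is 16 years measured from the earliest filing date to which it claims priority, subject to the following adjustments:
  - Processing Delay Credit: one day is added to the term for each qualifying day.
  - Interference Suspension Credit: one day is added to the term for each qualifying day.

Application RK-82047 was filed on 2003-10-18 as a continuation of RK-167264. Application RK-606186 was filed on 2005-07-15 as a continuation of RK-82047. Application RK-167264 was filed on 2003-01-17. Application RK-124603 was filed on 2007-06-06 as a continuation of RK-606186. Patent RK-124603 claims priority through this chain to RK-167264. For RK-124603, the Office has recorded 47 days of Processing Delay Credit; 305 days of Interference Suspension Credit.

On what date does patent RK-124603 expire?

January 4, 2020

Earliest priority filing: 17 January 2003.
Base term: 17 January 2003 + 16 years → 17 January 2019.
Processing Delay Credit: +47 days → 5 March 2019.
Interference Suspension Credit: +305 days → 4 January 2020.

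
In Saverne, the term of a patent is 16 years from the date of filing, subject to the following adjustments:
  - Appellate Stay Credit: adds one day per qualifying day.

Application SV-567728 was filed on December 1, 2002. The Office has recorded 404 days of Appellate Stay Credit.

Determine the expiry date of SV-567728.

Base term: filing date + 16 years → 1 December 2018.
Appellate Stay Credit: +404 days → 9 January 2020.

January 9, 2020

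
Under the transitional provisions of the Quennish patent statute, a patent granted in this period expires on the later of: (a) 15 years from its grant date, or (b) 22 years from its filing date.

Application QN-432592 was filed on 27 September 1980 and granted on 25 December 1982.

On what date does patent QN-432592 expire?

(a) grant + 15 years → 25 December 1997.
(b) filing + 22 years → 27 September 2002.
Later of the two: 27 September 2002.

September 27, 2002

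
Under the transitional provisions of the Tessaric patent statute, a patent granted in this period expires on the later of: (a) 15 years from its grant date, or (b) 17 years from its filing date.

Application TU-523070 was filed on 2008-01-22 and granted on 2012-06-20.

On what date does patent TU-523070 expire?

(a) grant + 15 years → 20 June 2027.
(b) filing + 17 years → 22 January 2025.
Later of the two: 20 June 2027.

June 20, 2027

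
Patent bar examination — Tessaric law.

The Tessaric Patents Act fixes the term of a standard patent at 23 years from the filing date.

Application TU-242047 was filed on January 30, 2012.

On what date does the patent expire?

Filing date + 23 years → 30 January 2035.

2035-01-30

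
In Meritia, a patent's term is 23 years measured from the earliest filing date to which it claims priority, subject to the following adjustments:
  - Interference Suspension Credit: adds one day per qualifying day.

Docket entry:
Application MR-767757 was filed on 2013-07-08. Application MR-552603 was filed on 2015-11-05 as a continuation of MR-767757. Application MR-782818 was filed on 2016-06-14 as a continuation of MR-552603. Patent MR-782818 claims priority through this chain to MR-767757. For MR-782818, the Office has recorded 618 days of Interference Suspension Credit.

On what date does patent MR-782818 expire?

Earliest priority filing: 8 July 2013.
Base term: 8 July 2013 + 23 years → 8 July 2036.
Interference Suspension Credit: +618 days → 18 March 2038.

March 18, 2038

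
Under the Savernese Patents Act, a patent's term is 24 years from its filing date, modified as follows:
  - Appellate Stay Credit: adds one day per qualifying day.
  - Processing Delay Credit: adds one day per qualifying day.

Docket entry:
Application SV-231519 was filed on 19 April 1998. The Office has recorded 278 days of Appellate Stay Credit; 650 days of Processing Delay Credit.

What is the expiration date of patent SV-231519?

Base term: filing date + 24 years → 19 April 2022.
Appellate Stay Credit: +278 days → 22 January 2023.
Processing Delay Credit: +650 days → 2 November 2024.

2024-11-02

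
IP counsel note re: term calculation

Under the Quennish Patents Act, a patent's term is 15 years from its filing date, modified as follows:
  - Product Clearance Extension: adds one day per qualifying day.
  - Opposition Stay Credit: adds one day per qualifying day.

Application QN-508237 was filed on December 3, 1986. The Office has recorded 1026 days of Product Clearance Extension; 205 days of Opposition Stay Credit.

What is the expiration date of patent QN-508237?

Base term: filing date + 15 years → 3 December 2001.
Product Clearance Extension: +1026 days → 24 September 2004.
Opposition Stay Credit: +205 days → 17 April 2005.

2005-04-17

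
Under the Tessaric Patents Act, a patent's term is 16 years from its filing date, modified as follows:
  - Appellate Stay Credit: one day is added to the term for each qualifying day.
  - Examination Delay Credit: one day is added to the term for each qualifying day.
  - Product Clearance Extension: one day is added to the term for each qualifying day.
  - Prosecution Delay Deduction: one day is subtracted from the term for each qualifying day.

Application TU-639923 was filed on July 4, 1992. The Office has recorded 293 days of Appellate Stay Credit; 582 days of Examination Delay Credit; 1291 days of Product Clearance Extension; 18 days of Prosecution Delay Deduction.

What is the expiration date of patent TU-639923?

Base term: filing date + 16 years → 4 July 2008.
Appellate Stay Credit: +293 days → 23 April 2009.
Examination Delay Credit: +582 days → 26 November 2010.
Product Clearance Extension: +1291 days → 9 June 2014.
Prosecution Delay Deduction: −18 days → 22 May 2014.

2014-05-22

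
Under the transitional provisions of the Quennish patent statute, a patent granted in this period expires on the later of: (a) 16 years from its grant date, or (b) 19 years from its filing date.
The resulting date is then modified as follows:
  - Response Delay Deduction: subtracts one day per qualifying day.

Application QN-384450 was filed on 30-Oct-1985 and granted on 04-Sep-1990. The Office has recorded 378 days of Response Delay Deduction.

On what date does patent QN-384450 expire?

2005-08-22

(a) grant + 16 years → 4 September 2006.
(b) filing + 19 years → 30 October 2004.
Later of the two: 4 September 2006.
Response Delay Deduction: −378 days → 22 August 2005.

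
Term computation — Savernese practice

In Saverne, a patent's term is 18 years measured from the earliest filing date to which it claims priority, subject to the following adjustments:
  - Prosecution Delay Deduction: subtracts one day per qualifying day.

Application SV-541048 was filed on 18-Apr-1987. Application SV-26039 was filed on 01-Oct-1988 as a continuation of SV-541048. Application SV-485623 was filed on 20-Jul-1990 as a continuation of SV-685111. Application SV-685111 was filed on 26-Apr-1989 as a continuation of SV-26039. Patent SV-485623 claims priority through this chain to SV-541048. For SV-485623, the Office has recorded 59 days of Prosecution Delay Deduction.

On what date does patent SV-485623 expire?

February 18, 2005

Earliest priority filing: 18 April 1987.
Base term: 18 April 1987 + 18 years → 18 April 2005.
Prosecution Delay Deduction: −59 days → 18 February 2005.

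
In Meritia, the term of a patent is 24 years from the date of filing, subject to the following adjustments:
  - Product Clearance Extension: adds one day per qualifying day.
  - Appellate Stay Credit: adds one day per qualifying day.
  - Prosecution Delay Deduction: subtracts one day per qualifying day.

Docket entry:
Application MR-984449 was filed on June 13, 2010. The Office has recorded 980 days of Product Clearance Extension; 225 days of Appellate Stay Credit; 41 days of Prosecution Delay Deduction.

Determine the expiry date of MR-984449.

August 20, 2037

Base term: filing date + 24 years → 13 June 2034.
Product Clearance Extension: +980 days → 17 February 2037.
Appellate Stay Credit: +225 days → 30 September 2037.
Prosecution Delay Deduction: −41 days → 20 August 2037.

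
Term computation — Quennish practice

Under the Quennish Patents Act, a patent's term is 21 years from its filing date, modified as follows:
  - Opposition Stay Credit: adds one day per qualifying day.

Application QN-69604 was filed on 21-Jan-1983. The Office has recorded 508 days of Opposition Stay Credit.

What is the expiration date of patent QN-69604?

Base term: filing date + 21 years → 21 January 2004.
Opposition Stay Credit: +508 days → 12 June 2005.

2005-06-12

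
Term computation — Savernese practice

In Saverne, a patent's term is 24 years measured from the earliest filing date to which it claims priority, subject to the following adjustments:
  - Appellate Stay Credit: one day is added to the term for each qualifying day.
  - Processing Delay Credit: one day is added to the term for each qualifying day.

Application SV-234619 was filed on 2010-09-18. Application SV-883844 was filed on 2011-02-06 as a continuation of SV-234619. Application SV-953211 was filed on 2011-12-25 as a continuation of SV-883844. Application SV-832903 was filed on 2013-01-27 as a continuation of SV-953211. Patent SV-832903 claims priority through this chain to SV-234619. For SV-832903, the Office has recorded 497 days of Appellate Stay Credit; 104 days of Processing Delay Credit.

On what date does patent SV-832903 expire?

May 11, 2036

Earliest priority filing: 18 September 2010.
Base term: 18 September 2010 + 24 years → 18 September 2034.
Appellate Stay Credit: +497 days → 28 January 2036.
Processing Delay Credit: +104 days → 11 May 2036.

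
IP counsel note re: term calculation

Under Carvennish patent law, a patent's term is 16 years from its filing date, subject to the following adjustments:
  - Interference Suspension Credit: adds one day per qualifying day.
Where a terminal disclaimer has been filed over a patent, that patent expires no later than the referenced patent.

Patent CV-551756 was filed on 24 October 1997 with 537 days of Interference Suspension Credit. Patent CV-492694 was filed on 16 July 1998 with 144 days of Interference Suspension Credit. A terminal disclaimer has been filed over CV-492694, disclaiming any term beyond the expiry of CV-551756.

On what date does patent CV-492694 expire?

Natural term of CV-492694:
  Base: filing + 16 years → 16 July 2014.
  Interference Suspension Credit: +144 days → 7 December 2014.
Expiry of referenced patent CV-551756:
  Base: filing + 16 years → 24 October 2013.
  Interference Suspension Credit: +537 days → 14 April 2015.
Terminal disclaimer: CV-492694 expires on the earlier of 7 December 2014 and 14 April 2015.

2014-12-07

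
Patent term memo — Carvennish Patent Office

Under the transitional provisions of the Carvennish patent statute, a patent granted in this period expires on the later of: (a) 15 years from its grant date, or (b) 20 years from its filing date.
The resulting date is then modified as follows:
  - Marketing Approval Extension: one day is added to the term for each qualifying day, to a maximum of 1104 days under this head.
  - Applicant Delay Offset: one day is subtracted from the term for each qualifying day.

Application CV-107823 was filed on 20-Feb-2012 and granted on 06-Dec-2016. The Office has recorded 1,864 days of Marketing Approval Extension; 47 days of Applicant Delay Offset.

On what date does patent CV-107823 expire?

(a) grant + 15 years → 6 December 2031.
(b) filing + 20 years → 20 February 2032.
Later of the two: 20 February 2032.
Marketing Approval Extension: 1864 days claimed exceeds the 1104-day cap, so +1104 days → 28 February 2035.
Applicant Delay Offset: −47 days → 12 January 2035.

January 12, 2035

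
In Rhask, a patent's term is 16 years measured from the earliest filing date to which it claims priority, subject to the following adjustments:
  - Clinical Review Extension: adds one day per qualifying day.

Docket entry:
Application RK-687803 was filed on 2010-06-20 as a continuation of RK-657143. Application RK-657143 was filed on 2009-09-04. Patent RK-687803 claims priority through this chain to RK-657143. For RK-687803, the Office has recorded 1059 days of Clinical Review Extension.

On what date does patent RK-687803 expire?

2028-07-29

Earliest priority filing: 4 September 2009.
Base term: 4 September 2009 + 16 years → 4 September 2025.
Clinical Review Extension: +1059 days → 29 July 2028.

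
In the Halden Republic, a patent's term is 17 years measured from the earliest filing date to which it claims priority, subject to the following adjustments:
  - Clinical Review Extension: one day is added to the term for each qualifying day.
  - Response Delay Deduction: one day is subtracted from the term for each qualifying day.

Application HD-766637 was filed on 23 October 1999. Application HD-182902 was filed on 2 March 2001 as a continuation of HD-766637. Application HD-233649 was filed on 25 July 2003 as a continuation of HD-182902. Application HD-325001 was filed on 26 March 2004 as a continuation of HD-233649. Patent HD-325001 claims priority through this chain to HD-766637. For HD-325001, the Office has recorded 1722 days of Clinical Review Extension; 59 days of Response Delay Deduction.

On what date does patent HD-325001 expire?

Earliest priority filing: 23 October 1999.
Base term: 23 October 1999 + 17 years → 23 October 2016.
Clinical Review Extension: +1722 days → 11 July 2021.
Response Delay Deduction: −59 days → 13 May 2021.

May 13, 2021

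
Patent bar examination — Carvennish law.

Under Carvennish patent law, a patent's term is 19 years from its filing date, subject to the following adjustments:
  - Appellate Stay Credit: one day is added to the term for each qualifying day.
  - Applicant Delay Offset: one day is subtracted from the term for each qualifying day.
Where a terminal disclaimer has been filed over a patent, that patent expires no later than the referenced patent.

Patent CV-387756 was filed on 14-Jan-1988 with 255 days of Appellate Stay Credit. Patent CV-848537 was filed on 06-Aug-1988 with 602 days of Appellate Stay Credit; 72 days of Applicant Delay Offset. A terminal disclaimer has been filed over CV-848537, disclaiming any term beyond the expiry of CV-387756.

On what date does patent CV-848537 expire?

2007-09-26

Natural term of CV-848537:
  Base: filing + 19 years → 6 August 2007.
  Appellate Stay Credit: +602 days → 30 March 2009.
  Applicant Delay Offset: −72 days → 17 January 2009.
Expiry of referenced patent CV-387756:
  Base: filing + 19 years → 14 January 2007.
  Appellate Stay Credit: +255 days → 26 September 2007.
Terminal disclaimer: CV-848537 expires on the earlier of 17 January 2009 and 26 September 2007.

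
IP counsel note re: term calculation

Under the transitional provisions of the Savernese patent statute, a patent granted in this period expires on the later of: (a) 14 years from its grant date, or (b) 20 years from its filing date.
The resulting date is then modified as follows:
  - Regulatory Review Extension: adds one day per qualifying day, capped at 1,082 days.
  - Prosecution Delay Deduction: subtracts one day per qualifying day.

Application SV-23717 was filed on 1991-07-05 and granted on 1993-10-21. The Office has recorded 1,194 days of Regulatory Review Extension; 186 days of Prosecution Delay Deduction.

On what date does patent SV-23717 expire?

2013-12-17

(a) grant + 14 years → 21 October 2007.
(b) filing + 20 years → 5 July 2011.
Later of the two: 5 July 2011.
Regulatory Review Extension: 1194 days claimed exceeds the 1082-day cap, so +1082 days → 21 June 2014.
Prosecution Delay Deduction: −186 days → 17 December 2013.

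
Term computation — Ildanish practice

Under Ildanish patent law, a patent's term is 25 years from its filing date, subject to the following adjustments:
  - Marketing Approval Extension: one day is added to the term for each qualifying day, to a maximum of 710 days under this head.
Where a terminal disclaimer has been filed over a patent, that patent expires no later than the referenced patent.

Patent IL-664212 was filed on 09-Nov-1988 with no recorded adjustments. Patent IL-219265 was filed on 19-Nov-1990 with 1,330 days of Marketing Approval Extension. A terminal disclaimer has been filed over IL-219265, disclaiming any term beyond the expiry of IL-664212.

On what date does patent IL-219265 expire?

2013-11-09

Natural term of IL-219265:
  Base: filing + 25 years → 19 November 2015.
  Marketing Approval Extension: 1330 days claimed exceeds the 710-day cap, so +710 days → 29 October 2017.
Expiry of referenced patent IL-664212:
  Base: filing + 25 years → 9 November 2013.
Terminal disclaimer: IL-219265 expires on the earlier of 29 October 2017 and 9 November 2013.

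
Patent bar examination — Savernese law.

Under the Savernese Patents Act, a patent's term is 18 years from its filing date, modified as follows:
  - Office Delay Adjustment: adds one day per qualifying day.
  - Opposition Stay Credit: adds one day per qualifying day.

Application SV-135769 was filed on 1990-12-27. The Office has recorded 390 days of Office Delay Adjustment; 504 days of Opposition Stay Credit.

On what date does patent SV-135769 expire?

Base term: filing date + 18 years → 27 December 2008.
Office Delay Adjustment: +390 days → 21 January 2010.
Opposition Stay Credit: +504 days → 9 June 2011.

June 9, 2011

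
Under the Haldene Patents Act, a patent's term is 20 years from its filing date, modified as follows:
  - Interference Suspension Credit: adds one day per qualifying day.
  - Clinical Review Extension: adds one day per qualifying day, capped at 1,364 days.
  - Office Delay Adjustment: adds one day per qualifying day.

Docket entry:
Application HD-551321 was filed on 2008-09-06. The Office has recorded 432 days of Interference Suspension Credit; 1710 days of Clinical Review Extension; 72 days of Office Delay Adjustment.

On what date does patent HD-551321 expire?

Base term: filing date + 20 years → 6 September 2028.
Interference Suspension Credit: +432 days → 12 November 2029.
Clinical Review Extension: 1710 days claimed exceeds the 1364-day cap, so +1364 days → 7 August 2033.
Office Delay Adjustment: +72 days → 18 October 2033.

October 18, 2033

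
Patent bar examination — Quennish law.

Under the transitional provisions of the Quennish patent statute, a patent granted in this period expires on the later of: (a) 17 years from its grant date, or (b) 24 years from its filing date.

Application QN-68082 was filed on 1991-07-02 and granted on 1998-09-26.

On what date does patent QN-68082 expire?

(a) grant + 17 years → 26 September 2015.
(b) filing + 24 years → 2 July 2015.
Later of the two: 26 September 2015.

2015-09-26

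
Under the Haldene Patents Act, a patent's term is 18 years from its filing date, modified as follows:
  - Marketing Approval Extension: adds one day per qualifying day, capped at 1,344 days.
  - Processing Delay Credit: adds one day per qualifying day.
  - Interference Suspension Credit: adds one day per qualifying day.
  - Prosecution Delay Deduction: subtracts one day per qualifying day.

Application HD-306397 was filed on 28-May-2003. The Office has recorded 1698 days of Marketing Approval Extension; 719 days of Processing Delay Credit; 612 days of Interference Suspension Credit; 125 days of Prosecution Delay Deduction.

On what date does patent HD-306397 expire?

May 21, 2028

Base term: filing date + 18 years → 28 May 2021.
Marketing Approval Extension: 1698 days claimed exceeds the 1344-day cap, so +1344 days → 31 January 2025.
Processing Delay Credit: +719 days → 20 January 2027.
Interference Suspension Credit: +612 days → 23 September 2028.
Prosecution Delay Deduction: −125 days → 21 May 2028.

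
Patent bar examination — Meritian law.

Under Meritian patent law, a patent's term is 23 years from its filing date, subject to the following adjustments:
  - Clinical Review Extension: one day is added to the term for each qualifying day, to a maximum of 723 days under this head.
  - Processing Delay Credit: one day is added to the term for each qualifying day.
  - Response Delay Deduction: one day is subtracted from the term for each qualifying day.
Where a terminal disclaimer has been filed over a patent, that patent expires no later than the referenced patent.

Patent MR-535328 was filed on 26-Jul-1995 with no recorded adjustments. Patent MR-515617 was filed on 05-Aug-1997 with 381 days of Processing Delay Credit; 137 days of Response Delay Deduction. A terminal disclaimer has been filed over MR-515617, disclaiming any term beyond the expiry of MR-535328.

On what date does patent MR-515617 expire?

Natural term of MR-515617:
  Base: filing + 23 years → 5 August 2020.
  Processing Delay Credit: +381 days → 21 August 2021.
  Response Delay Deduction: −137 days → 6 April 2021.
Expiry of referenced patent MR-535328:
  Base: filing + 23 years → 26 July 2018.
Terminal disclaimer: MR-515617 expires on the earlier of 6 April 2021 and 26 July 2018.

July 26, 2018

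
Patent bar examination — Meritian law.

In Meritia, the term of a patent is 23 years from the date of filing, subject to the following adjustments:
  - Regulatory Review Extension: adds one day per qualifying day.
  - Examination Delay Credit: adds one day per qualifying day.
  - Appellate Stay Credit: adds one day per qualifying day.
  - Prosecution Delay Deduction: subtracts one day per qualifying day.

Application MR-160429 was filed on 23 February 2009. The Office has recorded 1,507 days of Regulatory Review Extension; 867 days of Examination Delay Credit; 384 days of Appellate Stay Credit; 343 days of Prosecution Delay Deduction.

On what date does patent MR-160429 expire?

Base term: filing date + 23 years → 23 February 2032.
Regulatory Review Extension: +1507 days → 9 April 2036.
Examination Delay Credit: +867 days → 24 August 2038.
Appellate Stay Credit: +384 days → 12 September 2039.
Prosecution Delay Deduction: −343 days → 4 October 2038.

2038-10-04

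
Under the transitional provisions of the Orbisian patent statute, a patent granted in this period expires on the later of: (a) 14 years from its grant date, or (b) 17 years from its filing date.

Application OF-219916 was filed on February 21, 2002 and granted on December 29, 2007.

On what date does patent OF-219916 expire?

December 29, 2021

(a) grant + 14 years → 29 December 2021.
(b) filing + 17 years → 21 February 2019.
Later of the two: 29 December 2021.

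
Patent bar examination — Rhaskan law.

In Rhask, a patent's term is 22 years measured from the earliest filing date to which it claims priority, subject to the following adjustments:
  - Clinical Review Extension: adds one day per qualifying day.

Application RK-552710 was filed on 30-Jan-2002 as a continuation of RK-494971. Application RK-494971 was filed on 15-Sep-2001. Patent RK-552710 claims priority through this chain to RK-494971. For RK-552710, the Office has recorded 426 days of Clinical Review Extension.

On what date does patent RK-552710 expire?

November 14, 2024

Earliest priority filing: 15 September 2001.
Base term: 15 September 2001 + 22 years → 15 September 2023.
Clinical Review Extension: +426 days → 14 November 2024.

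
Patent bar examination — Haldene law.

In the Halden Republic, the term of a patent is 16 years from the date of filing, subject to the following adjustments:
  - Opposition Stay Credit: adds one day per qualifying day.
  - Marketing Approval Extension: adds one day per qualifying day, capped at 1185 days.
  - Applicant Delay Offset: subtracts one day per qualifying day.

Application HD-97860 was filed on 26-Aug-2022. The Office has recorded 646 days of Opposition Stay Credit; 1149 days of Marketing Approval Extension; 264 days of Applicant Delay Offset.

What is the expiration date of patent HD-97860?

November 4, 2042

Base term: filing date + 16 years → 26 August 2038.
Opposition Stay Credit: +646 days → 2 June 2040.
Marketing Approval Extension: 1149 days (within the 1185-day cap) → +1149 days → 26 July 2043.
Applicant Delay Offset: −264 days → 4 November 2042.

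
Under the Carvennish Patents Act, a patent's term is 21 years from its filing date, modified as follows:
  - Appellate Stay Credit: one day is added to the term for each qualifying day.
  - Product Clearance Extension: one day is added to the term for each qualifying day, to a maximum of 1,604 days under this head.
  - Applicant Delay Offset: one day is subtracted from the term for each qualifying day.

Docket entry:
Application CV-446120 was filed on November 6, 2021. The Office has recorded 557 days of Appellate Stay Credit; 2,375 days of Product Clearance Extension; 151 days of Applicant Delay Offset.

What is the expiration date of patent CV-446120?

May 8, 2048

Base term: filing date + 21 years → 6 November 2042.
Appellate Stay Credit: +557 days → 16 May 2044.
Product Clearance Extension: 2375 days claimed exceeds the 1604-day cap, so +1604 days → 6 October 2048.
Applicant Delay Offset: −151 days → 8 May 2048.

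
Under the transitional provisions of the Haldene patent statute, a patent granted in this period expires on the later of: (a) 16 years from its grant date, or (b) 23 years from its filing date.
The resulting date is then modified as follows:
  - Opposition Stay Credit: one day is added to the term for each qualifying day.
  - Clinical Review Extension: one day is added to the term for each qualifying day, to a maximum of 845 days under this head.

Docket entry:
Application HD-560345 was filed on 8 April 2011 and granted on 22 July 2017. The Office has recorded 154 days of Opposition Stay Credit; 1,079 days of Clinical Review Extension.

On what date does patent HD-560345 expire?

January 1, 2037

(a) grant + 16 years → 22 July 2033.
(b) filing + 23 years → 8 April 2034.
Later of the two: 8 April 2034.
Opposition Stay Credit: +154 days → 9 September 2034.
Clinical Review Extension: 1079 days claimed exceeds the 845-day cap, so +845 days → 1 January 2037.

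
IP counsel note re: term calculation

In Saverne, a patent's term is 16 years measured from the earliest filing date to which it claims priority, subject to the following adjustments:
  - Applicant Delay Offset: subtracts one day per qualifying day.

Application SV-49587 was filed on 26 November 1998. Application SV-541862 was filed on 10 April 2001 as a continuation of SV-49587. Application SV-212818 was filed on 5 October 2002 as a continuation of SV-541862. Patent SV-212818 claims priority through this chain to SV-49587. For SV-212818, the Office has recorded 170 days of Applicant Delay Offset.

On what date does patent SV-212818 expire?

June 9, 2014

Earliest priority filing: 26 November 1998.
Base term: 26 November 1998 + 16 years → 26 November 2014.
Applicant Delay Offset: −170 days → 9 June 2014.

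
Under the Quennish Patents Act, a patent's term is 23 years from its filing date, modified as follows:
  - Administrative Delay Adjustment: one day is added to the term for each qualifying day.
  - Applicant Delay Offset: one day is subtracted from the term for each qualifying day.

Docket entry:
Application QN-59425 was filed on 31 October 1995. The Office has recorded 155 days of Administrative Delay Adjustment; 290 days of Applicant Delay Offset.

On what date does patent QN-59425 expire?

Base term: filing date + 23 years → 31 October 2018.
Administrative Delay Adjustment: +155 days → 4 April 2019.
Applicant Delay Offset: −290 days → 18 June 2018.

2018-06-18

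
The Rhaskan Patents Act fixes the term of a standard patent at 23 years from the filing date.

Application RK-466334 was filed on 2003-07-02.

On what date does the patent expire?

2026-07-02

Filing date + 23 years → 2 July 2026.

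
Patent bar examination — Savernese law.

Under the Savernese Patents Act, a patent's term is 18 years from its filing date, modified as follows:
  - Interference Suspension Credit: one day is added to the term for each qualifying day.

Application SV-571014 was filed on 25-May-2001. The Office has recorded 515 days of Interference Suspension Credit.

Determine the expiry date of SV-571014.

October 21, 2020

Base term: filing date + 18 years → 25 May 2019.
Interference Suspension Credit: +515 days → 21 October 2020.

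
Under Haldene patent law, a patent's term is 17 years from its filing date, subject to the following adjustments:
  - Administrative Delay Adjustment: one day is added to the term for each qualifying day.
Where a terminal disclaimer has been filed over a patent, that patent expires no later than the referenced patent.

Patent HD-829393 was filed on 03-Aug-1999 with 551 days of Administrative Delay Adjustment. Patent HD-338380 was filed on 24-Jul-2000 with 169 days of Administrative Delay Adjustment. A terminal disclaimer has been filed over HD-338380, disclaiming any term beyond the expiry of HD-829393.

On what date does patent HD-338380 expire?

January 9, 2018

Natural term of HD-338380:
  Base: filing + 17 years → 24 July 2017.
  Administrative Delay Adjustment: +169 days → 9 January 2018.
Expiry of referenced patent HD-829393:
  Base: filing + 17 years → 3 August 2016.
  Administrative Delay Adjustment: +551 days → 5 February 2018.
Terminal disclaimer: HD-338380 expires on the earlier of 9 January 2018 and 5 February 2018.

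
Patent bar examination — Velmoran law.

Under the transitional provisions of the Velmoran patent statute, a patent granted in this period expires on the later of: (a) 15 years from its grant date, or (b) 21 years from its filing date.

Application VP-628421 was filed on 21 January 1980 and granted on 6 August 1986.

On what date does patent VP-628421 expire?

2001-08-06

(a) grant + 15 years → 6 August 2001.
(b) filing + 21 years → 21 January 2001.
Later of the two: 6 August 2001.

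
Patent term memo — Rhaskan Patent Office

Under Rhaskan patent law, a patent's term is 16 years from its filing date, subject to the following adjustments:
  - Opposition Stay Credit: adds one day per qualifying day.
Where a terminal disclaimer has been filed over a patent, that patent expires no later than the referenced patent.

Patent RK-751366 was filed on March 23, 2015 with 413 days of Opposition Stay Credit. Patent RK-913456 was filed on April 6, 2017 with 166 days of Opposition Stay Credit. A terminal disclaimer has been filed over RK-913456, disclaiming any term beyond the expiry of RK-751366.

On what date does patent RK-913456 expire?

Natural term of RK-913456:
  Base: filing + 16 years → 6 April 2033.
  Opposition Stay Credit: +166 days → 19 September 2033.
Expiry of referenced patent RK-751366:
  Base: filing + 16 years → 23 March 2031.
  Opposition Stay Credit: +413 days → 9 May 2032.
Terminal disclaimer: RK-913456 expires on the earlier of 19 September 2033 and 9 May 2032.

May 9, 2032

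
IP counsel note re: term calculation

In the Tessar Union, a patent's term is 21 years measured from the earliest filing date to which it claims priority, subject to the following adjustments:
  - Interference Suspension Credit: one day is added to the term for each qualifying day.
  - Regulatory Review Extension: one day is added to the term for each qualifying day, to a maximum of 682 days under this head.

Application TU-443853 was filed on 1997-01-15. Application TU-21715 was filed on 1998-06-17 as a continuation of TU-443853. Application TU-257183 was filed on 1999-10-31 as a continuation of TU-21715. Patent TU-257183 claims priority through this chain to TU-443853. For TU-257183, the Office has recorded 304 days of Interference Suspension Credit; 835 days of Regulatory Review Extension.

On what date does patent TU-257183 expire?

Earliest priority filing: 15 January 1997.
Base term: 15 January 1997 + 21 years → 15 January 2018.
Interference Suspension Credit: +304 days → 15 November 2018.
Regulatory Review Extension: 835 days claimed exceeds the 682-day cap, so +682 days → 27 September 2020.

September 27, 2020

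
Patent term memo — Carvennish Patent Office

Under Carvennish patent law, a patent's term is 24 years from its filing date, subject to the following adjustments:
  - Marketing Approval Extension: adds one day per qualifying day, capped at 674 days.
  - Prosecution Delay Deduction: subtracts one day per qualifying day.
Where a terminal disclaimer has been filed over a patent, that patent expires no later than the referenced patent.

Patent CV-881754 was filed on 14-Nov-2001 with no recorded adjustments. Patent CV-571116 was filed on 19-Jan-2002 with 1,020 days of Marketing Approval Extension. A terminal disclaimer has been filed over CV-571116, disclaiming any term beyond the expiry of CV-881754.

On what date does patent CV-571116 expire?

Natural term of CV-571116:
  Base: filing + 24 years → 19 January 2026.
  Marketing Approval Extension: 1020 days claimed exceeds the 674-day cap, so +674 days → 24 November 2027.
Expiry of referenced patent CV-881754:
  Base: filing + 24 years → 14 November 2025.
Terminal disclaimer: CV-571116 expires on the earlier of 24 November 2027 and 14 November 2025.

November 14, 2025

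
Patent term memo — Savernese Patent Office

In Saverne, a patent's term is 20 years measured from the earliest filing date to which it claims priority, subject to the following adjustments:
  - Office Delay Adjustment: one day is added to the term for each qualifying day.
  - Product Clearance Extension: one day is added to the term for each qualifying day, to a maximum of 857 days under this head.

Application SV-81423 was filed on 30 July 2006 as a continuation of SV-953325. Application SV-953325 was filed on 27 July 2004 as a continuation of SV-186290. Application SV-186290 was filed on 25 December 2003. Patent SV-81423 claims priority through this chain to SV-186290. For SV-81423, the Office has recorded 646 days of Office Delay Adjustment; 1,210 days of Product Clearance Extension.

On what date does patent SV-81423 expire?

February 5, 2028

Earliest priority filing: 25 December 2003.
Base term: 25 December 2003 + 20 years → 25 December 2023.
Office Delay Adjustment: +646 days → 1 October 2025.
Product Clearance Extension: 1210 days claimed exceeds the 857-day cap, so +857 days → 5 February 2028.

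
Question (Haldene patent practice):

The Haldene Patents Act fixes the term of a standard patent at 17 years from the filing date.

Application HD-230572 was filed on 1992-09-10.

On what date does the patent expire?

Filing date + 17 years → 10 September 2009.

2009-09-10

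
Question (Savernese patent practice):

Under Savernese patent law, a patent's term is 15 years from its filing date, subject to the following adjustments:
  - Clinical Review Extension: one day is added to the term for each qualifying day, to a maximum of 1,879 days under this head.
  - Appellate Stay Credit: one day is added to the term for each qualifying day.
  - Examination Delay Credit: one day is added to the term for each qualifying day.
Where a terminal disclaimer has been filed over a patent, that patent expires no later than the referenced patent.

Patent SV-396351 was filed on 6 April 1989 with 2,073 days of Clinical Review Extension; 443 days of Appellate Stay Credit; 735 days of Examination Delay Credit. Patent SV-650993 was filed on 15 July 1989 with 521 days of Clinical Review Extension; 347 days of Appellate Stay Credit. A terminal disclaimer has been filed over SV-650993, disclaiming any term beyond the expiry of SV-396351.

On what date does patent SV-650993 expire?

Natural term of SV-650993:
  Base: filing + 15 years → 15 July 2004.
  Clinical Review Extension: 521 days (within the 1879-day cap) → +521 days → 18 December 2005.
  Appellate Stay Credit: +347 days → 30 November 2006.
Expiry of referenced patent SV-396351:
  Base: filing + 15 years → 6 April 2004.
  Clinical Review Extension: 2073 days claimed exceeds the 1879-day cap, so +1879 days → 29 May 2009.
  Appellate Stay Credit: +443 days → 15 August 2010.
  Examination Delay Credit: +735 days → 19 August 2012.
Terminal disclaimer: SV-650993 expires on the earlier of 30 November 2006 and 19 August 2012.

2006-11-30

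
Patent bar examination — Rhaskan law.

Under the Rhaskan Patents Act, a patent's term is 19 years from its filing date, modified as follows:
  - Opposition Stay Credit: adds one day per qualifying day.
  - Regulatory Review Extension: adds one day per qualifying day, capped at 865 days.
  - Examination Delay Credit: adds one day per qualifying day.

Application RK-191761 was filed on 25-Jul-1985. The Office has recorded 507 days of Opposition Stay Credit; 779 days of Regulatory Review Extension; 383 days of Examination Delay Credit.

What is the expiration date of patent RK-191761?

Base term: filing date + 19 years → 25 July 2004.
Opposition Stay Credit: +507 days → 14 December 2005.
Regulatory Review Extension: 779 days (within the 865-day cap) → +779 days → 1 February 2008.
Examination Delay Credit: +383 days → 18 February 2009.

February 18, 2009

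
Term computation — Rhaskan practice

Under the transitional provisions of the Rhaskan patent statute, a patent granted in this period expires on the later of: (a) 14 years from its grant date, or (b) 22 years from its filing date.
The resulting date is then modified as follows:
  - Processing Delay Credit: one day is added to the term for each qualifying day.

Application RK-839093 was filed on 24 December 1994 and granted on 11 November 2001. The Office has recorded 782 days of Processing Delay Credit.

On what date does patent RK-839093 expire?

(a) grant + 14 years → 11 November 2015.
(b) filing + 22 years → 24 December 2016.
Later of the two: 24 December 2016.
Processing Delay Credit: +782 days → 14 February 2019.

February 14, 2019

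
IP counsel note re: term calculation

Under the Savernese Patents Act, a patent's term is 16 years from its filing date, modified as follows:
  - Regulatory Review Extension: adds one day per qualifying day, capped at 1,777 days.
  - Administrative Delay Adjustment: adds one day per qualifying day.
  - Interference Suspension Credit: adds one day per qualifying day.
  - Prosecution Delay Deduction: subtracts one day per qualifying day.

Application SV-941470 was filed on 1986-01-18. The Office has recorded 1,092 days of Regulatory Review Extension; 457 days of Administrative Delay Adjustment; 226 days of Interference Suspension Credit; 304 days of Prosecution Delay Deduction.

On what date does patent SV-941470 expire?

Base term: filing date + 16 years → 18 January 2002.
Regulatory Review Extension: 1092 days (within the 1777-day cap) → +1092 days → 14 January 2005.
Administrative Delay Adjustment: +457 days → 16 April 2006.
Interference Suspension Credit: +226 days → 28 November 2006.
Prosecution Delay Deduction: −304 days → 28 January 2006.

2006-01-28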